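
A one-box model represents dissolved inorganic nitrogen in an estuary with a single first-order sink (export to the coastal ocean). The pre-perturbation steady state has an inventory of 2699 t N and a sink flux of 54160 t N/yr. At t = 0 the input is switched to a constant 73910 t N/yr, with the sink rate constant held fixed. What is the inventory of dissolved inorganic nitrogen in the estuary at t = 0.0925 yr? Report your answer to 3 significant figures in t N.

The sink rate constant is k = F₀/M₀ = 54160/2699 = 20.07 yr⁻¹.
Solving dM/dt = F₁ − kM with M(0) = M₀ gives M(t) = F₁/k + (M₀ − F₁/k)·e^(−kt).
F₁/k = 73910/20.07 = 3683.2 t N; kt = 20.07 × 0.0925 = 1.856, e^(−kt) = 0.1563.
M(0.0925) = 3683.2 + (2699 − 3683.2) × 0.1563 = 3683.2 − 153.8 = 3529.4 t N.

3530 t N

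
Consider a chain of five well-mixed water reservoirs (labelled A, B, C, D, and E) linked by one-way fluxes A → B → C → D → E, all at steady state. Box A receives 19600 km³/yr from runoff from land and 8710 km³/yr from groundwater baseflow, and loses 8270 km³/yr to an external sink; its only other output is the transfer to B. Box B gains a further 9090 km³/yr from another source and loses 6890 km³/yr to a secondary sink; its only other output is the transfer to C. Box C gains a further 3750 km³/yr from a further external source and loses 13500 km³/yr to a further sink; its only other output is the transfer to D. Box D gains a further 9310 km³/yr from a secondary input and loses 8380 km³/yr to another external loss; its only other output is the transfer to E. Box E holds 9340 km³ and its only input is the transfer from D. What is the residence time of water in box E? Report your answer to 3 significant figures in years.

0.696 yr

Box A: F(A→B) = (19600 + 8710) − 8270 = 20040 km³/yr.
Box B: F(B→C) = (20040 + 9090) − 6890 = 22240 km³/yr.
Box C: F(C→D) = (22240 + 3750) − 13500 = 12490 km³/yr.
Box D: F(D→E) = (12490 + 9310) − 8380 = 13420 km³/yr.
Box E throughput = its input = 13420 km³/yr; τ = 9340 / 13420 = 0.6960 yr.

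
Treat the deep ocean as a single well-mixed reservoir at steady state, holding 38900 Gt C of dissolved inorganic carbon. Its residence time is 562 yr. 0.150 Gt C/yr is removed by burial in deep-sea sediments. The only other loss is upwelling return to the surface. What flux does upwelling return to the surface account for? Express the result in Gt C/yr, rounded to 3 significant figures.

69.1 Gt C/yr

Total removal F = M/τ = 38900 / 562 = 69.22 Gt C/yr.
Upwelling return to the surface = F − (0.150) = 69.22 − 0.1500 = 69.07 Gt C/yr.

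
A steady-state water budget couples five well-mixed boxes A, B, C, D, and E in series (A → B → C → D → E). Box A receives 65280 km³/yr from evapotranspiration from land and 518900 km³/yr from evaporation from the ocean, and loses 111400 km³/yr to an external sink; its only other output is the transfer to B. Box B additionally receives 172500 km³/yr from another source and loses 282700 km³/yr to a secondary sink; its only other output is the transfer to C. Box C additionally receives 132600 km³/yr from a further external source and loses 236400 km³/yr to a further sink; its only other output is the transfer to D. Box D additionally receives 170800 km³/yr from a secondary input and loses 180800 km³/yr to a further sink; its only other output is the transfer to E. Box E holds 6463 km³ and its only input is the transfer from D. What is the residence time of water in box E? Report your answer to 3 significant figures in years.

Box A: F(A→B) = (65280 + 518900) − 111400 = 472780 km³/yr.
Box B: F(B→C) = (472780 + 172500) − 282700 = 362580 km³/yr.
Box C: F(C→D) = (362580 + 132600) − 236400 = 258780 km³/yr.
Box D: F(D→E) = (258780 + 170800) − 180800 = 248780 km³/yr.
Box E throughput = its input = 248780 km³/yr; τ = 6463 / 248780 = 0.02598 yr.

0.0260 yr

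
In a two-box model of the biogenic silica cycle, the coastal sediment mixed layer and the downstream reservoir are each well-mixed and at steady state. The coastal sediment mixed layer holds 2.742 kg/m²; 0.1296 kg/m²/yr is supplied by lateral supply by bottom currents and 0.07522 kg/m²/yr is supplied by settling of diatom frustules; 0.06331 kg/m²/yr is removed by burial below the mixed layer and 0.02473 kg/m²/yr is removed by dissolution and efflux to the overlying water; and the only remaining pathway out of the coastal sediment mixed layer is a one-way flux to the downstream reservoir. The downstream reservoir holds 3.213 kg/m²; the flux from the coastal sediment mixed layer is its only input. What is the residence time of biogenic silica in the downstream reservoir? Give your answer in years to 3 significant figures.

Balance the coastal sediment mixed layer: ΣF_in = 0.1296 + 0.07522 = 0.20482 kg/m²/yr.
Flux to the downstream reservoir = ΣF_in − (0.06331 + 0.02473) = 0.11678 kg/m²/yr.
At steady state the output of the downstream reservoir equals its input, 0.11678 kg/m²/yr.
τ = M / F = 3.213 / 0.11678 = 27.51 yr.

27.5 yr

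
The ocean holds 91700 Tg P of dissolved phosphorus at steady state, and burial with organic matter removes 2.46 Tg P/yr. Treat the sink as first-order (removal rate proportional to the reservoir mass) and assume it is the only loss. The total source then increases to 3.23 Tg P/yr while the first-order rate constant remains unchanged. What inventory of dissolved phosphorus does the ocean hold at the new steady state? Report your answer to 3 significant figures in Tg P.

Rate constant k = F/M = 2.46 / 91700 = 2.683×10^-5 yr⁻¹.
At the new steady state, source = k·M_new ⇒ M_new = 3.23 / 2.683×10^-5 = 120400 Tg P.
(Equivalently M_new = M × F_new/F_old = 91700 × 3.23/2.46.)

120000 Tg P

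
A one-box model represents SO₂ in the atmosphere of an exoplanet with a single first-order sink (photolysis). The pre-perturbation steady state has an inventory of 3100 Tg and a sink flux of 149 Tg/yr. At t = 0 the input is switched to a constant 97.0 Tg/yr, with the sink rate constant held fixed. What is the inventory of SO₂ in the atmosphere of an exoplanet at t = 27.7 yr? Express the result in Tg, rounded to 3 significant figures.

τ = M₀/F₀ = 3100/149 = 20.81 yr; rate constant k = 1/τ.
New steady state M_∞ = F₁/k = F₁·τ = 97.0 × 20.81 = 2018.1 Tg.
M(t) = M_∞ + (M₀ − M_∞)·e^(−t/τ); t/τ = 27.7/20.81 = 1.331, so e^(−t/τ) = 0.2641.
M(t) = 2018.1 + 1082 × 0.2641 = 2303.9 Tg.

2300 Tg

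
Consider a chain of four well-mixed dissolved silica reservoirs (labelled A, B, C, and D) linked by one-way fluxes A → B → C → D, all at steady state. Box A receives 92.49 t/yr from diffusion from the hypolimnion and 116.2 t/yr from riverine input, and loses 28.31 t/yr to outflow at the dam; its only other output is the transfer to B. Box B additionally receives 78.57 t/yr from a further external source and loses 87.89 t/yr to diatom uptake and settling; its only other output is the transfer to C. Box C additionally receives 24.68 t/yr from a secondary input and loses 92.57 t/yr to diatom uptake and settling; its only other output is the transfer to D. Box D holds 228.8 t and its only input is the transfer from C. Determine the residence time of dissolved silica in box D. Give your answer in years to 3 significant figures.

Box A: F(A→B) = (92.49 + 116.2) − 28.31 = 180.38 t/yr.
Box B: F(B→C) = (180.38 + 78.57) − 87.89 = 171.06 t/yr.
Box C: F(C→D) = (171.06 + 24.68) − 92.57 = 103.17 t/yr.
Box D throughput = its input = 103.17 t/yr; τ = 228.8 / 103.17 = 2.218 yr.

2.22 yr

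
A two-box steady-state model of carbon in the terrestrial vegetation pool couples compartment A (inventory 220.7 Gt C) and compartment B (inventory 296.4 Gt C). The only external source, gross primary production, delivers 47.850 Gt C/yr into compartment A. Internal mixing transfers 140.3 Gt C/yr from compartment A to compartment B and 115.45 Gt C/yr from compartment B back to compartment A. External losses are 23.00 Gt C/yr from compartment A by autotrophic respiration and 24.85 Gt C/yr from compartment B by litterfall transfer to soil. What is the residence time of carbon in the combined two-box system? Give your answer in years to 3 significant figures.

10.8 yr

Treat the two boxes together as one reservoir: the mixing fluxes between them are internal recycling, so τ = ΣM / Σ(external losses).
M_total = 220.7 + 296.4 = 517.10 Gt C.
ΣF_external_out = 23.00 + 24.85 = 47.850 Gt C/yr.
τ = M_total / ΣF_ext = 517.10 / 47.850 = 10.81 yr.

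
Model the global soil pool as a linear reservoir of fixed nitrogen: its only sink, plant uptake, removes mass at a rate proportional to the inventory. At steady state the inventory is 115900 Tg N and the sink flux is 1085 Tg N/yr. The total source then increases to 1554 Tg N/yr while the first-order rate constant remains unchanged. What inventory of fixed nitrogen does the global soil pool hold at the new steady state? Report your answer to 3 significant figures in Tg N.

Rate constant k = F/M = 1085 / 115900 = 0.009362 yr⁻¹.
At the new steady state, source = k·M_new ⇒ M_new = 1554 / 0.009362 = 166000 Tg N.
(Equivalently M_new = M × F_new/F_old = 115900 × 1554/1085.)

166000 Tg N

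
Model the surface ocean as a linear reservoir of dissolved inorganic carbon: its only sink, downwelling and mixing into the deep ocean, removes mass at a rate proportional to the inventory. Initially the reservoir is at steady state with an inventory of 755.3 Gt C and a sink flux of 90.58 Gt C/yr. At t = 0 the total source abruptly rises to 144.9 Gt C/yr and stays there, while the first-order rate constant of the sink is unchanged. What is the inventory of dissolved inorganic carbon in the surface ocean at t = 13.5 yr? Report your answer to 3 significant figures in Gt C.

Residence time τ = M₀/F₀ = 8.338 yr. The eventual steady state is M_∞ = M₀·(F₁/F₀) = 755.3 × 144.9/90.58 = 1208.2 Gt C.
The anomaly ΔM(t) = M(t) − M_∞ decays as ΔM₀·e^(−t/τ) with ΔM₀ = 755.3 − 1208.2 = −452.9 Gt C.
At t = 13.5 yr, e^(−t/τ) = e^(−1.619) = 0.1981, so ΔM = −89.73 Gt C and M = 1208.2 − 89.73 = 1118.5 Gt C.

1120 Gt C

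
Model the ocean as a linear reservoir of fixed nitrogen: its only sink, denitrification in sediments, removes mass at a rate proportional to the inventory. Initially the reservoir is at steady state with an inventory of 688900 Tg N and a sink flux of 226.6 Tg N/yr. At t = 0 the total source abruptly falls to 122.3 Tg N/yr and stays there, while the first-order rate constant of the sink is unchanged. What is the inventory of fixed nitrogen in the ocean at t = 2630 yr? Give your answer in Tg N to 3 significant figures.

505000 Tg N

Residence time τ = M₀/F₀ = 3040 yr. The eventual steady state is M_∞ = M₀·(F₁/F₀) = 688900 × 122.3/226.6 = 371810 Tg N.
The anomaly ΔM(t) = M(t) − M_∞ decays as ΔM₀·e^(−t/τ) with ΔM₀ = 688900 − 371810 = 317100 Tg N.
At t = 2630 yr, e^(−t/τ) = e^(−0.8651) = 0.4210, so ΔM = 133500 Tg N and M = 371810 + 133500 = 505310 Tg N.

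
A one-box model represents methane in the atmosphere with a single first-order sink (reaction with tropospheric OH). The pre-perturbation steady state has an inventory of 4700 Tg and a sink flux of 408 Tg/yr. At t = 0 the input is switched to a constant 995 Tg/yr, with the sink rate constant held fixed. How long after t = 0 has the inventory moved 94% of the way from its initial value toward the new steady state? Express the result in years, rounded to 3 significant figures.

τ = M₀/F₀ = 4700/408 = 11.52 yr.
The remaining gap fraction is e^(−t/τ); 94% covered ⇒ e^(−t/τ) = 0.0600.
t = −τ ln(0.0600) = 11.52 × 2.813 = 32.41 yr.

32.4 yr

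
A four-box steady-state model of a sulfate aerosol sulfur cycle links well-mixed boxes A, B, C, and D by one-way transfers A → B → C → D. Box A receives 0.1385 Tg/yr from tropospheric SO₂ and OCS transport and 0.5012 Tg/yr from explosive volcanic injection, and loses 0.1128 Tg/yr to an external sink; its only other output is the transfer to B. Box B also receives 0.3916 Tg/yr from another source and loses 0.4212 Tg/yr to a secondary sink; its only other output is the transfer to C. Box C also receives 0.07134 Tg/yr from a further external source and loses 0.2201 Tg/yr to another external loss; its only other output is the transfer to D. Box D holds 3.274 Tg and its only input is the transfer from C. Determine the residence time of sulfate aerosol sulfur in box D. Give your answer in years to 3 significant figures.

9.39 yr

Box A: F(A→B) = (0.1385 + 0.5012) − 0.1128 = 0.52690 Tg/yr.
Box B: F(B→C) = (0.52690 + 0.3916) − 0.4212 = 0.49730 Tg/yr.
Box C: F(C→D) = (0.49730 + 0.07134) − 0.2201 = 0.34854 Tg/yr.
Box D throughput = its input = 0.34854 Tg/yr; τ = 3.274 / 0.34854 = 9.393 yr.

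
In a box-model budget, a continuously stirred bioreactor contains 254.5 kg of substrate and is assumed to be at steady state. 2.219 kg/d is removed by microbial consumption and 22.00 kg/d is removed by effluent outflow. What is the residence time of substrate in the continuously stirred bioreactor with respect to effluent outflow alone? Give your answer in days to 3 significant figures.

Residence time with respect to a single sink: τ = M / F_sink.
τ = 254.5 / 22.00 = 11.57 d.

11.6 d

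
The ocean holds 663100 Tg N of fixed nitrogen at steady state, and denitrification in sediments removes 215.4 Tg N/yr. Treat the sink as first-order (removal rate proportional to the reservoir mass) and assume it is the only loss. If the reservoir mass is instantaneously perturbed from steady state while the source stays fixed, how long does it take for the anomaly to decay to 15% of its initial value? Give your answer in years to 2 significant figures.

5800 yr

For a linear reservoir the anomaly decays as exp(−t/τ) with τ = M/F = 663100/215.4 = 3078 yr.
exp(−t/τ) = 0.15 ⇒ t = −τ ln(0.15) = 3078 × 1.897 = 5840 yr.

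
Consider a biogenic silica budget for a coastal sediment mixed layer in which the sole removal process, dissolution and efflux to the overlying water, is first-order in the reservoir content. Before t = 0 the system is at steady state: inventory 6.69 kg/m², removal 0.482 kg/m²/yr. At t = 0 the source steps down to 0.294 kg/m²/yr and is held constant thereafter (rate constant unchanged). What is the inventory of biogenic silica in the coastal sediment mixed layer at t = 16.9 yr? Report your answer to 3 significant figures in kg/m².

4.85 kg/m²

Residence time τ = M₀/F₀ = 13.88 yr. The eventual steady state is M_∞ = M₀·(F₁/F₀) = 6.69 × 0.294/0.482 = 4.0806 kg/m².
The anomaly ΔM(t) = M(t) − M_∞ decays as ΔM₀·e^(−t/τ) with ΔM₀ = 6.69 − 4.0806 = 2.609 kg/m².
At t = 16.9 yr, e^(−t/τ) = e^(−1.218) = 0.2959, so ΔM = 0.7722 kg/m² and M = 4.0806 + 0.7722 = 4.8528 kg/m².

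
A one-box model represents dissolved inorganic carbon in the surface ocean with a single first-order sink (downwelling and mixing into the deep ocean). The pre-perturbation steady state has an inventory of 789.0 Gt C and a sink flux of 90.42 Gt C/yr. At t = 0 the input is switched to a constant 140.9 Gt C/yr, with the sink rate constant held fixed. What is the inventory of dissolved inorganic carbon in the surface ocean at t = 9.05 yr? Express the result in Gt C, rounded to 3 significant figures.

Residence time τ = M₀/F₀ = 8.726 yr. The eventual steady state is M_∞ = M₀·(F₁/F₀) = 789.0 × 140.9/90.42 = 1229.5 Gt C.
The anomaly ΔM(t) = M(t) − M_∞ decays as ΔM₀·e^(−t/τ) with ΔM₀ = 789.0 − 1229.5 = −440.5 Gt C.
At t = 9.05 yr, e^(−t/τ) = e^(−1.037) = 0.3545, so ΔM = −156.1 Gt C and M = 1229.5 − 156.1 = 1073.3 Gt C.

1070 Gt C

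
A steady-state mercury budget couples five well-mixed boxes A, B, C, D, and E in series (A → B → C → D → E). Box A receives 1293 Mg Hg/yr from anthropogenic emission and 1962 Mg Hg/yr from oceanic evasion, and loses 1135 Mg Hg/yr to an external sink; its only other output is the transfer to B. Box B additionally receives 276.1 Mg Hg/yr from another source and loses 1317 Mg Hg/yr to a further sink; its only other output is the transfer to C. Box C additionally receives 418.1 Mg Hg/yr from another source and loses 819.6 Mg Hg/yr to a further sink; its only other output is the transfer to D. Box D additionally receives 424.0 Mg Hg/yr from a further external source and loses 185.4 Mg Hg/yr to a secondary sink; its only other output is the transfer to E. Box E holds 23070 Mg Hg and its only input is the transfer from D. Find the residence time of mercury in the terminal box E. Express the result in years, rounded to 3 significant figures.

Box A: F(A→B) = (1293 + 1962) − 1135 = 2120.0 Mg Hg/yr.
Box B: F(B→C) = (2120.0 + 276.1) − 1317 = 1079.1 Mg Hg/yr.
Box C: F(C→D) = (1079.1 + 418.1) − 819.6 = 677.60 Mg Hg/yr.
Box D: F(D→E) = (677.60 + 424.0) − 185.4 = 916.20 Mg Hg/yr.
Box E throughput = its input = 916.20 Mg Hg/yr; τ = 23070 / 916.20 = 25.18 yr.

25.2 yr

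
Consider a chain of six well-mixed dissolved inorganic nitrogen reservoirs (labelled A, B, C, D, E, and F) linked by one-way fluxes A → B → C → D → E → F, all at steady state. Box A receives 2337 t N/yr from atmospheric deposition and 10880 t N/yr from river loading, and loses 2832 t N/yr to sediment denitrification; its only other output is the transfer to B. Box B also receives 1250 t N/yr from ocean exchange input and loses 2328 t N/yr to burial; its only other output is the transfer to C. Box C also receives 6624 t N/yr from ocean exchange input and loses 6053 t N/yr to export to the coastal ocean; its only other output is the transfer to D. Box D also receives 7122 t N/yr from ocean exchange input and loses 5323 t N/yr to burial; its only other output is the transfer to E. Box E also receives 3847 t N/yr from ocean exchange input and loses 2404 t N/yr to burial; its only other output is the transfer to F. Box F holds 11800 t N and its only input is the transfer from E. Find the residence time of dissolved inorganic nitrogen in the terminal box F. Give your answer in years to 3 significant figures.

Box A: F(A→B) = (2337 + 10880) − 2832 = 10385 t N/yr.
Box B: F(B→C) = (10385 + 1250) − 2328 = 9307.0 t N/yr.
Box C: F(C→D) = (9307.0 + 6624) − 6053 = 9878.0 t N/yr.
Box D: F(D→E) = (9878.0 + 7122) − 5323 = 11677 t N/yr.
Box E: F(E→F) = (11677 + 3847) − 2404 = 13120 t N/yr.
Box F throughput = its input = 13120 t N/yr; τ = 11800 / 13120 = 0.8994 yr.

0.899 yr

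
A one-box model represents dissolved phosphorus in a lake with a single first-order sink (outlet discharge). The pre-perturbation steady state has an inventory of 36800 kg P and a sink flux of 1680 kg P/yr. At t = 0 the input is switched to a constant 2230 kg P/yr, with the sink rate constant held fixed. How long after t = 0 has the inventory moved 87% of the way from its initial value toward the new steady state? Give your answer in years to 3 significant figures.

44.7 yr

τ = M₀/F₀ = 36800/1680 = 21.90 yr.
The remaining gap fraction is e^(−t/τ); 87% covered ⇒ e^(−t/τ) = 0.130.
t = −τ ln(0.130) = 21.90 × 2.040 = 44.69 yr.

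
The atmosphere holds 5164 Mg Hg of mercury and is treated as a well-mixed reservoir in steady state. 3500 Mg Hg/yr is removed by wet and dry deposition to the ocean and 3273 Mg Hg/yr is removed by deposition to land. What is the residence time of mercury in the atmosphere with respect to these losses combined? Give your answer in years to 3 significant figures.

Total removal = 3500 + 3273 = 6773.0 Mg Hg/yr.
τ = M / ΣF_out = 5164 / 6773.0 = 0.7624 yr.

0.762 yr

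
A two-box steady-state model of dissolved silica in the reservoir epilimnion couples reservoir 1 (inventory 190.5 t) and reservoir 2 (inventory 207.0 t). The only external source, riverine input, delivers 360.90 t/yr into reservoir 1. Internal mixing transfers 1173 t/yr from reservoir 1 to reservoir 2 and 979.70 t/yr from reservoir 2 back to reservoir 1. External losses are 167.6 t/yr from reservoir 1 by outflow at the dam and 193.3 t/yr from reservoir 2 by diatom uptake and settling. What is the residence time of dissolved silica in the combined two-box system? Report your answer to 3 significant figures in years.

1.10 yr

Residence time in the combined system uses the total inventory and the total *external* removal — internal exchanges between the two boxes cancel.
M_total = 190.5 + 207.0 = 397.50 t.
ΣF_external_out = 167.6 + 193.3 = 360.90 t/yr.
τ = M_total / ΣF_ext = 397.50 / 360.90 = 1.101 yr.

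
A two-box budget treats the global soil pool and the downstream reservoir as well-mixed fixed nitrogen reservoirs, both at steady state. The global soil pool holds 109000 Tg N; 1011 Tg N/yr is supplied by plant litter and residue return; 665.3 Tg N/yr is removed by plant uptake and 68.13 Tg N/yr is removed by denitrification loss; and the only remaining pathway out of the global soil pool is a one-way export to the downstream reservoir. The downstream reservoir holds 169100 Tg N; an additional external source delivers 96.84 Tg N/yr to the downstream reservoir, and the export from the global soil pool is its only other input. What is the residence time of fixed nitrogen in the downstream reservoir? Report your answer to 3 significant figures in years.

Balance the global soil pool: ΣF_in = 1011.0 Tg N/yr.
Export to the downstream reservoir = ΣF_in − (665.3 + 68.13) = 277.57 Tg N/yr.
Total input to the downstream reservoir = 277.57 + 96.84 = 374.41 Tg N/yr; at steady state this equals its total output.
τ = M / F = 169100 / 374.41 = 451.6 yr.

452 yr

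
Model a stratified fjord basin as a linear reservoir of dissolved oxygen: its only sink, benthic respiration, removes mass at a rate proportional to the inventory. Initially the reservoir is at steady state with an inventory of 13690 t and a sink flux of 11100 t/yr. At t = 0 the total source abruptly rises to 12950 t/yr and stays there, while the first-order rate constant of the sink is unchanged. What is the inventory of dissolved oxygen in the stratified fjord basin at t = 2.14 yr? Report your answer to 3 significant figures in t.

15600 t

Residence time τ = M₀/F₀ = 1.233 yr. The eventual steady state is M_∞ = M₀·(F₁/F₀) = 13690 × 12950/11100 = 15972 t.
The anomaly ΔM(t) = M(t) − M_∞ decays as ΔM₀·e^(−t/τ) with ΔM₀ = 13690 − 15972 = −2282 t.
At t = 2.14 yr, e^(−t/τ) = e^(−1.735) = 0.1764, so ΔM = −402.4 t and M = 15972 − 402.4 = 15569 t.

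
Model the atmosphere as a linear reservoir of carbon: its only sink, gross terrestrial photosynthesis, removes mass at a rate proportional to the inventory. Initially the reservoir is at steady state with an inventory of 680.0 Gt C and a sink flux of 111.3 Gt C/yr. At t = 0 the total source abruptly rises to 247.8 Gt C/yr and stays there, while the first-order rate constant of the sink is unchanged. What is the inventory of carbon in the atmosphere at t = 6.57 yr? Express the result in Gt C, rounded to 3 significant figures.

1230 Gt C

τ = M₀/F₀ = 680.0/111.3 = 6.110 yr; rate constant k = 1/τ.
New steady state M_∞ = F₁/k = F₁·τ = 247.8 × 6.110 = 1514.0 Gt C.
M(t) = M_∞ + (M₀ − M_∞)·e^(−t/τ); t/τ = 6.57/6.110 = 1.075, so e^(−t/τ) = 0.3412.
M(t) = 1514.0 − 834.0 × 0.3412 = 1229.4 Gt C.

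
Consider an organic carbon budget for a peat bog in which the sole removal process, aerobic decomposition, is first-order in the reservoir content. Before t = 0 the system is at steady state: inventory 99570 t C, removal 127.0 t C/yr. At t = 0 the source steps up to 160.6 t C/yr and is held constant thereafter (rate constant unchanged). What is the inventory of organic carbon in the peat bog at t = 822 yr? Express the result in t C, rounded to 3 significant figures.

117000 t C

The sink rate constant is k = F₀/M₀ = 127.0/99570 = 0.001275 yr⁻¹.
Solving dM/dt = F₁ − kM with M(0) = M₀ gives M(t) = F₁/k + (M₀ − F₁/k)·e^(−kt).
F₁/k = 160.6/0.001275 = 125910 t C; kt = 0.001275 × 822 = 1.048, e^(−kt) = 0.3505.
M(822) = 125910 + (99570 − 125910) × 0.3505 = 125910 − 9233 = 116680 t C.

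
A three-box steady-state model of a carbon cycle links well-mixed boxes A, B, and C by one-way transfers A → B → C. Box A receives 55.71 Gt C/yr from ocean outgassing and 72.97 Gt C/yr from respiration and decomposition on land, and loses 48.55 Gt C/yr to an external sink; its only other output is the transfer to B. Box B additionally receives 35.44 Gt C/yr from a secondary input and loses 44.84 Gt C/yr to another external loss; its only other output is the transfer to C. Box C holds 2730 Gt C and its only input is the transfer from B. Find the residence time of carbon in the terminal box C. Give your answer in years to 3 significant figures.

Box A: F(A→B) = (55.71 + 72.97) − 48.55 = 80.130 Gt C/yr.
Box B: F(B→C) = (80.130 + 35.44) − 44.84 = 70.730 Gt C/yr.
Box C throughput = its input = 70.730 Gt C/yr; τ = 2730 / 70.730 = 38.60 yr.

38.6 yr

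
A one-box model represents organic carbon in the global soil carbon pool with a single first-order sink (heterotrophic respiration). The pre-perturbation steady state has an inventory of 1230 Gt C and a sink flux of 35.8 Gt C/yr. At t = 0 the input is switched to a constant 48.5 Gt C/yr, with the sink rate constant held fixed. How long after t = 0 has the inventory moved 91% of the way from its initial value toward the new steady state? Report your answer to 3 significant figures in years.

τ = M₀/F₀ = 1230/35.8 = 34.36 yr.
The remaining gap fraction is e^(−t/τ); 91% covered ⇒ e^(−t/τ) = 0.0900.
t = −τ ln(0.0900) = 34.36 × 2.408 = 82.73 yr.

82.7 yr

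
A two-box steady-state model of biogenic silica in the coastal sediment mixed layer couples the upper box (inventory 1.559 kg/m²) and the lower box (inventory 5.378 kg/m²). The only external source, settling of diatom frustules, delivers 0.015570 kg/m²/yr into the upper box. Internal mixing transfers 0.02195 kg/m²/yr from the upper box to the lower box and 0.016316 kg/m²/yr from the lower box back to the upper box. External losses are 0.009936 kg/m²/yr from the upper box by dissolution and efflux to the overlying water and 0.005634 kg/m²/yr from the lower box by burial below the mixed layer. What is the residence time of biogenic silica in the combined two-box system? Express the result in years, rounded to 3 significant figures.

For the system as a whole, the A↔B exchange is internal and contributes nothing to the throughput; only the external sinks remove mass.
M_total = 1.559 + 5.378 = 6.9370 kg/m².
ΣF_external_out = 0.009936 + 0.005634 = 0.015570 kg/m²/yr.
τ = M_total / ΣF_ext = 6.9370 / 0.015570 = 445.5 yr.

446 yr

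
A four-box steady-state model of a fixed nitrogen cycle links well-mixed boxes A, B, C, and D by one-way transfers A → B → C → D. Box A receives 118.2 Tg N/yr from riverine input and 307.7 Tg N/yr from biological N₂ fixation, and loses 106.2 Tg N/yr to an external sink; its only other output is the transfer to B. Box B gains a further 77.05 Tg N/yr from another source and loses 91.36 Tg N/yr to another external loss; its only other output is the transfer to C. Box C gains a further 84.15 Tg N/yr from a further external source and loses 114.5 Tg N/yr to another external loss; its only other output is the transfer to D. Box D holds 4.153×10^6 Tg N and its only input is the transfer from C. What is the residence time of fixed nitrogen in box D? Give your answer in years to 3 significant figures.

15100 yr

Box A: F(A→B) = (118.2 + 307.7) − 106.2 = 319.70 Tg N/yr.
Box B: F(B→C) = (319.70 + 77.05) − 91.36 = 305.39 Tg N/yr.
Box C: F(C→D) = (305.39 + 84.15) − 114.5 = 275.04 Tg N/yr.
Box D throughput = its input = 275.04 Tg N/yr; τ = 4.153×10^6 / 275.04 = 15100 yr.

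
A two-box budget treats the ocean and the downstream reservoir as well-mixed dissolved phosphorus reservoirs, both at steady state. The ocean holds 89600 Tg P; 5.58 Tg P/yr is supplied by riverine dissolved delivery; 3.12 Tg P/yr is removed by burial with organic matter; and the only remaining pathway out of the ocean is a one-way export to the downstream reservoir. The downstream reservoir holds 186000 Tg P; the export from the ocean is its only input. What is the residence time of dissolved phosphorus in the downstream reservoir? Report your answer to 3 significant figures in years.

Balance the ocean: ΣF_in = 5.5800 Tg P/yr.
Export to the downstream reservoir = ΣF_in − (3.12) = 2.4600 Tg P/yr.
At steady state the output of the downstream reservoir equals its input, 2.4600 Tg P/yr.
τ = M / F = 186000 / 2.4600 = 75610 yr.

75600 yr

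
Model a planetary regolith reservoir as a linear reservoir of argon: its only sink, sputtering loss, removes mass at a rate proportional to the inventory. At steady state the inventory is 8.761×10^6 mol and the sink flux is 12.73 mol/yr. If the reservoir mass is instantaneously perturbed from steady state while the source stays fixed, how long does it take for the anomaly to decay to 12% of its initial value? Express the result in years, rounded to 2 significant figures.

1.5×10^6 yr

For a linear reservoir the anomaly decays as exp(−t/τ) with τ = M/F = 8.761×10^6/12.73 = 688200 yr.
exp(−t/τ) = 0.12 ⇒ t = −τ ln(0.12) = 688200 × 2.120 = 1.459×10^6 yr.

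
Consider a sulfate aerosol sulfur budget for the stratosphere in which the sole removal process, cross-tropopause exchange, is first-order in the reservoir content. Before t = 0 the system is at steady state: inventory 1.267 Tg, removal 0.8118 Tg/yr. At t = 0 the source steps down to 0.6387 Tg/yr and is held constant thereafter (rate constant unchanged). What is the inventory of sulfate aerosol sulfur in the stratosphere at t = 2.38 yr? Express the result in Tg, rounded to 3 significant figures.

τ = M₀/F₀ = 1.267/0.8118 = 1.561 yr; rate constant k = 1/τ.
New steady state M_∞ = F₁/k = F₁·τ = 0.6387 × 1.561 = 0.99684 Tg.
M(t) = M_∞ + (M₀ − M_∞)·e^(−t/τ); t/τ = 2.38/1.561 = 1.525, so e^(−t/τ) = 0.2176.
M(t) = 0.99684 + 0.2702 × 0.2176 = 1.0556 Tg.

1.06 Tg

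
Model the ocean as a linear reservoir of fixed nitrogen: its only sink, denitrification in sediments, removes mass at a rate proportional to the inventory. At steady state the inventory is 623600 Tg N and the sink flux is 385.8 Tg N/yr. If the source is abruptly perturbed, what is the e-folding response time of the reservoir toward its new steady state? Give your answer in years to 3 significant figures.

For a linear reservoir the response time equals the residence time τ = M/F.
τ = 623600 / 385.8 = 1616 yr.

1620 yr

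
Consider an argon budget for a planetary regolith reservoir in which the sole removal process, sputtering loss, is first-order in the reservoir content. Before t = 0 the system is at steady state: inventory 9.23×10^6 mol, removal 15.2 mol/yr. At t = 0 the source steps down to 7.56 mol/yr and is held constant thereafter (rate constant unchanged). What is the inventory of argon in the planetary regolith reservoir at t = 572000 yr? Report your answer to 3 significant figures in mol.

6.40×10^6 mol

Residence time τ = M₀/F₀ = 607200 yr. The eventual steady state is M_∞ = M₀·(F₁/F₀) = 9.23×10^6 × 7.56/15.2 = 4.5907×10^6 mol.
The anomaly ΔM(t) = M(t) − M_∞ decays as ΔM₀·e^(−t/τ) with ΔM₀ = 9.23×10^6 − 4.5907×10^6 = 4.639×10^6 mol.
At t = 572000 yr, e^(−t/τ) = e^(−0.9420) = 0.3899, so ΔM = 1.809×10^6 mol and M = 4.5907×10^6 + 1.809×10^6 = 6.3994×10^6 mol.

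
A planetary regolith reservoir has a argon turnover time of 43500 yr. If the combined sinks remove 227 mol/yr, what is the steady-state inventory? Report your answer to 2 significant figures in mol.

9.9×10^6 mol

τ = M/F ⇒ M = τ × F = 43500 × 227 = 9.874×10^6 mol.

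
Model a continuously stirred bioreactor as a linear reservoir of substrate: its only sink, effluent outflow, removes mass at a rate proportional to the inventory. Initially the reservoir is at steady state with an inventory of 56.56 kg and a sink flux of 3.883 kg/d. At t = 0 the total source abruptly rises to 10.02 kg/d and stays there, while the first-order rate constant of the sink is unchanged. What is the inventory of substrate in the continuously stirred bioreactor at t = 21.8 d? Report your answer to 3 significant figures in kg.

The sink rate constant is k = F₀/M₀ = 3.883/56.56 = 0.06865 d⁻¹.
Solving dM/dt = F₁ − kM with M(0) = M₀ gives M(t) = F₁/k + (M₀ − F₁/k)·e^(−kt).
F₁/k = 10.02/0.06865 = 145.95 kg; kt = 0.06865 × 21.8 = 1.497, e^(−kt) = 0.2239.
M(21.8) = 145.95 + (56.56 − 145.95) × 0.2239 = 145.95 − 20.01 = 125.94 kg.

126 kg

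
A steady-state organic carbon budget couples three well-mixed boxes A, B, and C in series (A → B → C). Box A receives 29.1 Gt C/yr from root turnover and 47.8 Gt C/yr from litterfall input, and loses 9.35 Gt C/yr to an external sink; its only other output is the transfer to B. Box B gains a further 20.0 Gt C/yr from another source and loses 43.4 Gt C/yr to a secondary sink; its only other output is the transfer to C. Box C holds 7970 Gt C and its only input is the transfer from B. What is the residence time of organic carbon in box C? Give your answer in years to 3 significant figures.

181 yr

Box A: F(A→B) = (29.1 + 47.8) − 9.35 = 67.550 Gt C/yr.
Box B: F(B→C) = (67.550 + 20.0) − 43.4 = 44.150 Gt C/yr.
Box C throughput = its input = 44.150 Gt C/yr; τ = 7970 / 44.150 = 180.5 yr.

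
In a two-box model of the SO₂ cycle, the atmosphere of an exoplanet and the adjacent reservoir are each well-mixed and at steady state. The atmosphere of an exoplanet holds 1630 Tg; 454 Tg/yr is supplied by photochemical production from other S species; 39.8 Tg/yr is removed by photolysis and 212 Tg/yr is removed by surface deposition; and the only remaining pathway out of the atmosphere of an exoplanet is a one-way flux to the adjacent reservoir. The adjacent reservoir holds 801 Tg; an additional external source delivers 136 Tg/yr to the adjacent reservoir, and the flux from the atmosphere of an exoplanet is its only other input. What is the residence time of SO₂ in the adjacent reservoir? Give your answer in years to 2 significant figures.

Balance the atmosphere of an exoplanet: ΣF_in = 454.00 Tg/yr.
Flux to the adjacent reservoir = ΣF_in − (39.8 + 212) = 202.20 Tg/yr.
Total input to the adjacent reservoir = 202.20 + 136 = 338.20 Tg/yr; at steady state this equals its total output.
τ = M / F = 801 / 338.20 = 2.368 yr.

2.4 yr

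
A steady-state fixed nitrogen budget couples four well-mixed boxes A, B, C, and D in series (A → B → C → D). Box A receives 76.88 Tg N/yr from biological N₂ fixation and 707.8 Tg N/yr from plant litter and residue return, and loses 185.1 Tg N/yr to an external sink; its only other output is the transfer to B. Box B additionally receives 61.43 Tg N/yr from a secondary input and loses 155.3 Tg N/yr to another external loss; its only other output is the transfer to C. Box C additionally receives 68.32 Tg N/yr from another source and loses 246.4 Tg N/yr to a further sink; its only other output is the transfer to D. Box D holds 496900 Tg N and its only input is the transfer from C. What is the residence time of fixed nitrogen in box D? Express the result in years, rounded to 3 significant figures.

Box A: F(A→B) = (76.88 + 707.8) − 185.1 = 599.58 Tg N/yr.
Box B: F(B→C) = (599.58 + 61.43) − 155.3 = 505.71 Tg N/yr.
Box C: F(C→D) = (505.71 + 68.32) − 246.4 = 327.63 Tg N/yr.
Box D throughput = its input = 327.63 Tg N/yr; τ = 496900 / 327.63 = 1517 yr.

1520 yr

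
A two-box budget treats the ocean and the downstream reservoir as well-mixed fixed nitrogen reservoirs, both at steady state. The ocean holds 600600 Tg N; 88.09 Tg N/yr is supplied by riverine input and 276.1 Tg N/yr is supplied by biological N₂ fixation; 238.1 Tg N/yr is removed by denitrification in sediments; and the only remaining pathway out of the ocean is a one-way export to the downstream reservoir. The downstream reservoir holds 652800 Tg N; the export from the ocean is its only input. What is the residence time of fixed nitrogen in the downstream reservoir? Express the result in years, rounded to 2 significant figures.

5200 yr

Balance the ocean: ΣF_in = 88.09 + 276.1 = 364.19 Tg N/yr.
Export to the downstream reservoir = ΣF_in − (238.1) = 126.09 Tg N/yr.
At steady state the output of the downstream reservoir equals its input, 126.09 Tg N/yr.
τ = M / F = 652800 / 126.09 = 5177 yr.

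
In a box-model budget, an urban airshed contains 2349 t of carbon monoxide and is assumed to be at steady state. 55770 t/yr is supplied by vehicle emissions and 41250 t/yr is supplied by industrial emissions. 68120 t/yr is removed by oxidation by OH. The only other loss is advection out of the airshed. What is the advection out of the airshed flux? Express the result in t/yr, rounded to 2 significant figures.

29000 t/yr

At steady state ΣF_in = ΣF_out.
ΣF_in = 55770 + 41250 = 97020 t/yr.
Advection out of the airshed flux = ΣF_in − (68120) = 97020 − 68120 = 28900 t/yr.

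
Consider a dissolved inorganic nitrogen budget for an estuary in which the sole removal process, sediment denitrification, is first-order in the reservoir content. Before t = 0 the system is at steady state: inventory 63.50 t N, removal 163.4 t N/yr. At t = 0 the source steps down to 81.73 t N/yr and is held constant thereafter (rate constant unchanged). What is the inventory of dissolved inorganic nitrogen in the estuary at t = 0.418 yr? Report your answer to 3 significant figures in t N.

42.6 t N

τ = M₀/F₀ = 63.50/163.4 = 0.3886 yr; rate constant k = 1/τ.
New steady state M_∞ = F₁/k = F₁·τ = 81.73 × 0.3886 = 31.762 t N.
M(t) = M_∞ + (M₀ − M_∞)·e^(−t/τ); t/τ = 0.418/0.3886 = 1.076, so e^(−t/τ) = 0.3411.
M(t) = 31.762 + 31.74 × 0.3411 = 42.587 t N.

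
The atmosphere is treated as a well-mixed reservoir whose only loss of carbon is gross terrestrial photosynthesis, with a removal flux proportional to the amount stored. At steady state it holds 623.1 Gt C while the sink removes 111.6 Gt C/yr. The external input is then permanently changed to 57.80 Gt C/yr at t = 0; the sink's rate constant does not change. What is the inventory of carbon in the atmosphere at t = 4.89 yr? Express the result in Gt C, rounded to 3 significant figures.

448 Gt C

The sink rate constant is k = F₀/M₀ = 111.6/623.1 = 0.1791 yr⁻¹.
Solving dM/dt = F₁ − kM with M(0) = M₀ gives M(t) = F₁/k + (M₀ − F₁/k)·e^(−kt).
F₁/k = 57.80/0.1791 = 322.72 Gt C; kt = 0.1791 × 4.89 = 0.8758, e^(−kt) = 0.4165.
M(4.89) = 322.72 + (623.1 − 322.72) × 0.4165 = 322.72 + 125.1 = 447.83 Gt C.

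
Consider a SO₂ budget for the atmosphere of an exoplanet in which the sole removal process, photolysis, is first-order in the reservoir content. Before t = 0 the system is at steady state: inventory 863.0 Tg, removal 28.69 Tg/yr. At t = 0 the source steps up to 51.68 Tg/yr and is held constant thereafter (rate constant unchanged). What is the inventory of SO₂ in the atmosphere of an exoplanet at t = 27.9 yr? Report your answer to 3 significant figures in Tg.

Residence time τ = M₀/F₀ = 30.08 yr. The eventual steady state is M_∞ = M₀·(F₁/F₀) = 863.0 × 51.68/28.69 = 1554.5 Tg.
The anomaly ΔM(t) = M(t) − M_∞ decays as ΔM₀·e^(−t/τ) with ΔM₀ = 863.0 − 1554.5 = −691.5 Tg.
At t = 27.9 yr, e^(−t/τ) = e^(−0.9275) = 0.3955, so ΔM = −273.5 Tg and M = 1554.5 − 273.5 = 1281.0 Tg.

1280 Tg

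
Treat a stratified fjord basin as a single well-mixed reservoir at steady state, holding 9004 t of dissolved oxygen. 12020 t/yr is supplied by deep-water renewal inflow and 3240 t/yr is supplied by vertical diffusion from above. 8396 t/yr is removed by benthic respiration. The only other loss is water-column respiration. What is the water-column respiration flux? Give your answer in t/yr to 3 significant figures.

At steady state ΣF_in = ΣF_out.
ΣF_in = 12020 + 3240 = 15260 t/yr.
Water-column respiration flux = ΣF_in − (8396) = 15260 − 8396 = 6864 t/yr.

6860 t/yr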